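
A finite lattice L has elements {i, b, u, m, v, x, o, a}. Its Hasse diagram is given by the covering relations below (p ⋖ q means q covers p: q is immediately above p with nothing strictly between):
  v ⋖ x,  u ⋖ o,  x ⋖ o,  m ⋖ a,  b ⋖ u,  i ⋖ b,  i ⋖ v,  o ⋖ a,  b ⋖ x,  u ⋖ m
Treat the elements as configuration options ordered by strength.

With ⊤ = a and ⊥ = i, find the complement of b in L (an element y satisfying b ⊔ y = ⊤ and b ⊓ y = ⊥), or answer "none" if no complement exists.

none

For every candidate y, either b ∨ y ≠ a or b ∧ y ≠ i; no complement exists.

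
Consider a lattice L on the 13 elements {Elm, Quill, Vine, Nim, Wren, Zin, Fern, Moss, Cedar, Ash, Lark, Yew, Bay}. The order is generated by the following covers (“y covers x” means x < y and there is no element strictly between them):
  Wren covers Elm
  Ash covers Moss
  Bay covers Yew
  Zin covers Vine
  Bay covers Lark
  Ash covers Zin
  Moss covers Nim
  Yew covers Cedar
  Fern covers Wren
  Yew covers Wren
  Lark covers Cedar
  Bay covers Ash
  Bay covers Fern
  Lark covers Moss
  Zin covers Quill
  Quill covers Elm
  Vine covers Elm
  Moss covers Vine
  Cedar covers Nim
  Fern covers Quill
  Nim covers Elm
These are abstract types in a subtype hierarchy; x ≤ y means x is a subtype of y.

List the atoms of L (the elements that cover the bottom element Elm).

The atoms are exactly the elements that cover Elm: Nim, Quill, Vine, Wren.

Nim, Quill, Vine, Wren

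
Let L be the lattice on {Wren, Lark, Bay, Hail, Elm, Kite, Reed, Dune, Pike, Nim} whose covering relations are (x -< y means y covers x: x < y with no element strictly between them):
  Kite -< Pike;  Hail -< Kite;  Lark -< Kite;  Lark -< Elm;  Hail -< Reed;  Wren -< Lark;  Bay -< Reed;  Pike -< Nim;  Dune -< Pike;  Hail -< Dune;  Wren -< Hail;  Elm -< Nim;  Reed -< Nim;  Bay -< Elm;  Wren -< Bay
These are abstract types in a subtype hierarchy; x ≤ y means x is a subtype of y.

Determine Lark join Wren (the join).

Lark

Common upper bounds of {Lark, Wren}: Elm, Kite, Lark, Nim, Pike.
The least among these is Lark.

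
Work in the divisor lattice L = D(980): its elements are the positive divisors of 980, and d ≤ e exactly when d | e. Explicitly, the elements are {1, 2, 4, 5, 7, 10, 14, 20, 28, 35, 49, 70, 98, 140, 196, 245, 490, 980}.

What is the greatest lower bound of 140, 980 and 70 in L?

70

Common lower bounds of {140, 980, 70}: 1, 10, 14, 2, 35, 5, 7, 70.
The greatest among these is 70.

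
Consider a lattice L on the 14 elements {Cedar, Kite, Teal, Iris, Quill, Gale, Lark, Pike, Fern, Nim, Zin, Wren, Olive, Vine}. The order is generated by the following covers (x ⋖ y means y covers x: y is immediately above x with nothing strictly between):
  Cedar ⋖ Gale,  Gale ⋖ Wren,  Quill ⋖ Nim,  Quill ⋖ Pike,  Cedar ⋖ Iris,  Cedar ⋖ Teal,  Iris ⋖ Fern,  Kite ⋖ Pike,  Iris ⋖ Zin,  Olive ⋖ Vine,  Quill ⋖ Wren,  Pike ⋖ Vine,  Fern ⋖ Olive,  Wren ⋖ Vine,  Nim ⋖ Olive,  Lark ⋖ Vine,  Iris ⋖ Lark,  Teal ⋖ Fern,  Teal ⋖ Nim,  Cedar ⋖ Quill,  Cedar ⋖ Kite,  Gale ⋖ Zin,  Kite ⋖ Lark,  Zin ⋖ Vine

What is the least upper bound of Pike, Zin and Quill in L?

Common upper bounds of {Pike, Zin, Quill}: Vine.
The least among these is Vine.

Vine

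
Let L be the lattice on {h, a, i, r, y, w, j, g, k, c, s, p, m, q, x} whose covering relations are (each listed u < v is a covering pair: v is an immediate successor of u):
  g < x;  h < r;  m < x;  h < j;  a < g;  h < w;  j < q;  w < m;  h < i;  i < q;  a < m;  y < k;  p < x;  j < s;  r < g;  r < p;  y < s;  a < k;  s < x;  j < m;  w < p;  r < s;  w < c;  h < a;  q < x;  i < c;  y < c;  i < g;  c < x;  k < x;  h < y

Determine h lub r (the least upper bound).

r

Common upper bounds of {h, r}: g, p, r, s, x.
The least among these is r.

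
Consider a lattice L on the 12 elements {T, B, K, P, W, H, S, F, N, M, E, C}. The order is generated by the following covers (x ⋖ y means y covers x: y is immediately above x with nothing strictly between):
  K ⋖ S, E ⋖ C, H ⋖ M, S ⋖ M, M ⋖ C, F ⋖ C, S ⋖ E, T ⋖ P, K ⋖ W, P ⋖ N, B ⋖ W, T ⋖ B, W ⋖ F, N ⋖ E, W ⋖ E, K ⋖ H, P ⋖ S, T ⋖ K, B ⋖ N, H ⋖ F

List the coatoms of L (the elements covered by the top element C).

E, F, M

The coatoms are exactly the elements covered by C: E, F, M.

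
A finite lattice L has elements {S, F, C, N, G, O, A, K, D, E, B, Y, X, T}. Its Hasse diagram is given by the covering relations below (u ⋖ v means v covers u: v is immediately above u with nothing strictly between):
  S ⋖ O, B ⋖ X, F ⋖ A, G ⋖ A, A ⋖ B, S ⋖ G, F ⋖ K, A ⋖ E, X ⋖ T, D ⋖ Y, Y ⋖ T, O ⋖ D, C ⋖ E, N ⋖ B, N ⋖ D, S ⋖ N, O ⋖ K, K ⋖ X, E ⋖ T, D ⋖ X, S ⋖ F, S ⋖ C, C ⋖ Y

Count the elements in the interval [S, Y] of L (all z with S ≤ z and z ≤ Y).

6

The interval [S, Y] = {C, D, N, O, S, Y}, which has 6 elements.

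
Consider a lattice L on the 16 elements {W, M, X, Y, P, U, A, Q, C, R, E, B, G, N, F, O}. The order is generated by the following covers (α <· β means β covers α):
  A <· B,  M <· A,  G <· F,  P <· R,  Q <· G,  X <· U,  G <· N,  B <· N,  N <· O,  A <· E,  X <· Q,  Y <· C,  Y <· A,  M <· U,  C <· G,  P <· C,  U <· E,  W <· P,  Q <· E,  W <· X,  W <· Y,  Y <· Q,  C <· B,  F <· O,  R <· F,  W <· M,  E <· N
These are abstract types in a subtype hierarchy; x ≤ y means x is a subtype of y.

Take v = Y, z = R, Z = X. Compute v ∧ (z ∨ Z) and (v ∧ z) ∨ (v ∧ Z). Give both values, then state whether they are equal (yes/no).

Y; W; no

z ∨ Z = F, so v ∧ (z ∨ Z) = Y ∧ F = Y.
v ∧ z = W and v ∧ Z = W, so (v ∧ z) ∨ (v ∧ Z) = W ∨ W = W.
Equal: no.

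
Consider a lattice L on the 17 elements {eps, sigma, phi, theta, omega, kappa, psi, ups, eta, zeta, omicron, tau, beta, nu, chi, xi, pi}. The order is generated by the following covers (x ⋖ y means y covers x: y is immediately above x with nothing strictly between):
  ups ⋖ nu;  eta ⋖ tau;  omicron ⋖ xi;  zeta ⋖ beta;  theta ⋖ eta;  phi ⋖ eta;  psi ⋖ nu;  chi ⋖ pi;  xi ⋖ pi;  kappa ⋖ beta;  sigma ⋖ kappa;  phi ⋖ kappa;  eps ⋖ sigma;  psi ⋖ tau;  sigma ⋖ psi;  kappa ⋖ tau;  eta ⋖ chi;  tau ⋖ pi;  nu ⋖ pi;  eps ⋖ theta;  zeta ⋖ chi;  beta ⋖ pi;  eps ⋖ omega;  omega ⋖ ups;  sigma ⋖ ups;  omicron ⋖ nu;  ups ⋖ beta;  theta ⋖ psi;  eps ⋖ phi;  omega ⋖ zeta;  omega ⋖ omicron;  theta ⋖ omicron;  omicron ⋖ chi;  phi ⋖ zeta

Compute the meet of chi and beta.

Common lower bounds of {chi, beta}: eps, omega, phi, zeta.
The greatest among these is zeta.

zeta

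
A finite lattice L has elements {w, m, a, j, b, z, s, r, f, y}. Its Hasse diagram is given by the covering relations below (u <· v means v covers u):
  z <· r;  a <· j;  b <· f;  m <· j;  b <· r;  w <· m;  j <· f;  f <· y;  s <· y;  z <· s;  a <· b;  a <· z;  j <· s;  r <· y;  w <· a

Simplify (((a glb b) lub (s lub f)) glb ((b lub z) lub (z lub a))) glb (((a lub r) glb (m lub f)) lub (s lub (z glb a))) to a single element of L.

a ∧ b = a
s ∨ f = y
a ∨ y = y
b ∨ z = r
z ∨ a = z
r ∨ z = r
y ∧ r = r
a ∨ r = r
m ∨ f = f
r ∧ f = b
z ∧ a = a
s ∨ a = s
b ∨ s = y
r ∧ y = r

r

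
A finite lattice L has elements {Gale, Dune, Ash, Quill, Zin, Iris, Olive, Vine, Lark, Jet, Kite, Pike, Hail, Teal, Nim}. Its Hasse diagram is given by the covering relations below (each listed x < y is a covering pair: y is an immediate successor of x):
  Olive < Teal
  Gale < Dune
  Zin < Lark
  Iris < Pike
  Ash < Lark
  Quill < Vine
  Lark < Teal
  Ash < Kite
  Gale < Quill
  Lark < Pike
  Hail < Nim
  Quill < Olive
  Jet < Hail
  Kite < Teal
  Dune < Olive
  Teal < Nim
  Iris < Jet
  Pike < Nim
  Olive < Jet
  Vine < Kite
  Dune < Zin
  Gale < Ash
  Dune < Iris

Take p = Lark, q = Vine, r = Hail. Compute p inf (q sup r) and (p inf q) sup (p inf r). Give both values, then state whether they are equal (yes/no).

Lark; Dune; no

q sup r = Nim, so p inf (q sup r) = Lark inf Nim = Lark.
p inf q = Gale and p inf r = Dune, so (p inf q) sup (p inf r) = Gale sup Dune = Dune.
Equal: no.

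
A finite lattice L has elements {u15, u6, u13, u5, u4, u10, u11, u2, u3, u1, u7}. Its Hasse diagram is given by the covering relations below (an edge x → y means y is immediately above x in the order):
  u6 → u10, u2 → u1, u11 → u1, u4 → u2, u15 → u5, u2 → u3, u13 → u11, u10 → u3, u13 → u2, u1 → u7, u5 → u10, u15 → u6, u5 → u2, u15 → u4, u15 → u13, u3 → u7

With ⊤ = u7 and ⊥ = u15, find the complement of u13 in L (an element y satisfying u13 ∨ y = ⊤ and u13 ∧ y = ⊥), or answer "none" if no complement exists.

For every candidate y, either u13 ∨ y ≠ u7 or u13 ∧ y ≠ u15; no complement exists.

none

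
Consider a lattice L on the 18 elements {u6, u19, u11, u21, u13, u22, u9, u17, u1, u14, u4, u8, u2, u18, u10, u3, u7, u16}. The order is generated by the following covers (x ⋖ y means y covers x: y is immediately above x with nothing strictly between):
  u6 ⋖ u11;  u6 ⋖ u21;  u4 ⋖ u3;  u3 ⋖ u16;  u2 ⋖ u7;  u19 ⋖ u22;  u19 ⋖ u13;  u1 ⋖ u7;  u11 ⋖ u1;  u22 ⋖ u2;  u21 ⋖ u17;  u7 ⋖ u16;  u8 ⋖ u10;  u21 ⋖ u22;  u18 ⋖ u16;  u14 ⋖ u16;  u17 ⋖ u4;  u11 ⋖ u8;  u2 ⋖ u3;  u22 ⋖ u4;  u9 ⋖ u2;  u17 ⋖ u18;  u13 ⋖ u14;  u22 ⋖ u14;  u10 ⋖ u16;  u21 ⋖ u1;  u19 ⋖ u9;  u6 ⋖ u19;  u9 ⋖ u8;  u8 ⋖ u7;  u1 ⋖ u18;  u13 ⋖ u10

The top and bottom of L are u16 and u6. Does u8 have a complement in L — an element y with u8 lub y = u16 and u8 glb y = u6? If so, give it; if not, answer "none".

u17

Need y with u8 ∨ y = u16 and u8 ∧ y = u6.
Checking each element gives: u17.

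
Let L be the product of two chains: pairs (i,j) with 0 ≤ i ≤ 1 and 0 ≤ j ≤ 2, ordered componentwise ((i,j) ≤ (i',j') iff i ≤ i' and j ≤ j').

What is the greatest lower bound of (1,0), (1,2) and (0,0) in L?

(0,0)

In a product of chains, the meet is componentwise min, giving (0,0).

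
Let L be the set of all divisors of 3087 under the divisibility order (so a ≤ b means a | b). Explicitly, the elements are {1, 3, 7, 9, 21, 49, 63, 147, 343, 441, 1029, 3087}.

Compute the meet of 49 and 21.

In the divisibility order, the meet is the greatest common divisor: gcd(49, 21) = 7.

7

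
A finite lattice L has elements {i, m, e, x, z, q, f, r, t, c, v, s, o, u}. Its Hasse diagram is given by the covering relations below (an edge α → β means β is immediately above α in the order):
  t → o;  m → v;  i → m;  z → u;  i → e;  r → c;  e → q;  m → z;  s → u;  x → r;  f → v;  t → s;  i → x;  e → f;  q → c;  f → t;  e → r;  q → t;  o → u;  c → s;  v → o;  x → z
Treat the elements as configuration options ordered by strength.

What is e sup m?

v

Common upper bounds of {e, m}: o, u, v.
The least among these is v.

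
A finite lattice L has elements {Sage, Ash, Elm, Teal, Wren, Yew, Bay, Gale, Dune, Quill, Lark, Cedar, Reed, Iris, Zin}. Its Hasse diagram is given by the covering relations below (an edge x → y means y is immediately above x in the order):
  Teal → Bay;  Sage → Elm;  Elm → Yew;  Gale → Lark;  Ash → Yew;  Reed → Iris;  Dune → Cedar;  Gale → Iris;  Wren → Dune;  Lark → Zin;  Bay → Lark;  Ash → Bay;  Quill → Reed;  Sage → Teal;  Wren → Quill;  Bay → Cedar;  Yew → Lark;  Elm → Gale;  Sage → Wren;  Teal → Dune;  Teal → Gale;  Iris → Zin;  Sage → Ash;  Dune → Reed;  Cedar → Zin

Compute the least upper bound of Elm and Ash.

Common upper bounds of {Elm, Ash}: Lark, Yew, Zin.
The least among these is Yew.

Yew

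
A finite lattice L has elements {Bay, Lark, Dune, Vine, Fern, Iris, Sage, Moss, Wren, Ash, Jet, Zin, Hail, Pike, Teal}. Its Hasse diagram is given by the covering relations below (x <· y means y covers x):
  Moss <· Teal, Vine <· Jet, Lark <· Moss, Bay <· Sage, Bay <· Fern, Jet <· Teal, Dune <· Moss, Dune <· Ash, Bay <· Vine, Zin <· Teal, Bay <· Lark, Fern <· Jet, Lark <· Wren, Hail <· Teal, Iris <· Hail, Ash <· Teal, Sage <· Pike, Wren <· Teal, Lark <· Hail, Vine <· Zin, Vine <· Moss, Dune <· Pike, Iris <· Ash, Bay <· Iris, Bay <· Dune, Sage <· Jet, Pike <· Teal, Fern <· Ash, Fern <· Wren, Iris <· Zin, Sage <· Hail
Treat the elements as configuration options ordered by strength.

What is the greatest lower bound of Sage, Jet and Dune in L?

Common lower bounds of {Sage, Jet, Dune}: Bay.
The greatest among these is Bay.

Bay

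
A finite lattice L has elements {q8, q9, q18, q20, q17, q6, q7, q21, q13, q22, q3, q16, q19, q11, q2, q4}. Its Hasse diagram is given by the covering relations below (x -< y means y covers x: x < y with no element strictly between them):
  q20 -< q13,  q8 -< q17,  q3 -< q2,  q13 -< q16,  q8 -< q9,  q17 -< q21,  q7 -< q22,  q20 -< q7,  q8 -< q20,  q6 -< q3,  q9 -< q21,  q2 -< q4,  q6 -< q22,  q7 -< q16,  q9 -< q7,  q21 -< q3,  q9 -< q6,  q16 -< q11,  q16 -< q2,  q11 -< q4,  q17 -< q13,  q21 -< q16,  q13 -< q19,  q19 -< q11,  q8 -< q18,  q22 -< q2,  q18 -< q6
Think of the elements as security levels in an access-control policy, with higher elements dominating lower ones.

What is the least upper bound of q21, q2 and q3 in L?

q2

Common upper bounds of {q21, q2, q3}: q2, q4.
The least among these is q2.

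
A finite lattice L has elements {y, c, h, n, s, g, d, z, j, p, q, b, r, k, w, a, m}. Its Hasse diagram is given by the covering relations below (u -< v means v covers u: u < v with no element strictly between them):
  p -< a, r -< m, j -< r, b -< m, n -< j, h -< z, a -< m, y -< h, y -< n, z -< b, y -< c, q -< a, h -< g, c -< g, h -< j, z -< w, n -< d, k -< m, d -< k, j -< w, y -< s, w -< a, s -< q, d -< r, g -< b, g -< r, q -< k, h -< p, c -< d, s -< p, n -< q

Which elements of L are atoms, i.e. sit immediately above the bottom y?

c, h, n, s

The atoms are exactly the elements that cover y: c, h, n, s.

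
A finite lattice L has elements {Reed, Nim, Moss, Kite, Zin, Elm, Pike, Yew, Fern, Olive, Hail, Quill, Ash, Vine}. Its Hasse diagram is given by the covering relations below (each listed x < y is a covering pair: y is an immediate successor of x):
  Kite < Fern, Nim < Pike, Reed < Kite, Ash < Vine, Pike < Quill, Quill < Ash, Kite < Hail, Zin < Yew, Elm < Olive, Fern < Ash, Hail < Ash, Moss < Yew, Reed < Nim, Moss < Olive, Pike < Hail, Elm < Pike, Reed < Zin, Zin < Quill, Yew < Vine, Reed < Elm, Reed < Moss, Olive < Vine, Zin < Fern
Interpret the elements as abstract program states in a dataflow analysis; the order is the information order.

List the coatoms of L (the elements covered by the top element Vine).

Ash, Olive, Yew

The coatoms are exactly the elements covered by Vine: Ash, Olive, Yew.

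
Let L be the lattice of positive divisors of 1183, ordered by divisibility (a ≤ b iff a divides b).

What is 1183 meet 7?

7

In the divisibility order, the meet is the greatest common divisor: gcd(1183, 7) = 7.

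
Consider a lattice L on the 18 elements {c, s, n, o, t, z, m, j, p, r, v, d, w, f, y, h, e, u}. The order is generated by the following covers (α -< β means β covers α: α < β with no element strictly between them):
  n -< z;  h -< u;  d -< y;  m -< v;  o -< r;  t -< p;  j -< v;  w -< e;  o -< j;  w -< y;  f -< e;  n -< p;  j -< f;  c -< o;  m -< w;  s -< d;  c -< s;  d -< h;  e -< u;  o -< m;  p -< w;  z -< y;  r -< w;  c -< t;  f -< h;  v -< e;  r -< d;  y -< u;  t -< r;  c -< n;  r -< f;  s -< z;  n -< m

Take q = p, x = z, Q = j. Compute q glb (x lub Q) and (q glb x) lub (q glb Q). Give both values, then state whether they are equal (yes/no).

p; n; no

x lub Q = u, so q glb (x lub Q) = p glb u = p.
q glb x = n and q glb Q = c, so (q glb x) lub (q glb Q) = n lub c = n.
Equal: no.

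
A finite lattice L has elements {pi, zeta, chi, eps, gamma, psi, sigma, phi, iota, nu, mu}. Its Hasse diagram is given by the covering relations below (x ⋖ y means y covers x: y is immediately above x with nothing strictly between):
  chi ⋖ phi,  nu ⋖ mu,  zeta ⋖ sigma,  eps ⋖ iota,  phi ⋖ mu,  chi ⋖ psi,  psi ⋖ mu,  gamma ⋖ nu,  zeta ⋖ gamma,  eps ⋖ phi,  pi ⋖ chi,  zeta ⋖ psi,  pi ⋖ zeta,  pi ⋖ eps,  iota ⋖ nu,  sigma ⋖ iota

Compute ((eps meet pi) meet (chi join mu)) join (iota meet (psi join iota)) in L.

iota

eps ∧ pi = pi
chi ∨ mu = mu
pi ∧ mu = pi
psi ∨ iota = mu
iota ∧ mu = iota
pi ∨ iota = iota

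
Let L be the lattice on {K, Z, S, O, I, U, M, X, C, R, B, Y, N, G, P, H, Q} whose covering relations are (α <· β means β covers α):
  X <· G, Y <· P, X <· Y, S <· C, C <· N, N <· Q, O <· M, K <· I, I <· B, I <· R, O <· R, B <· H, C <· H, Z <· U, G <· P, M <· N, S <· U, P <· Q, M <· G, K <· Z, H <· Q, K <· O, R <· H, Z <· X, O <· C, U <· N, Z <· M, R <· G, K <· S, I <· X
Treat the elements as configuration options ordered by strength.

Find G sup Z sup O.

Common upper bounds of {G, Z, O}: G, P, Q.
The least among these is G.

G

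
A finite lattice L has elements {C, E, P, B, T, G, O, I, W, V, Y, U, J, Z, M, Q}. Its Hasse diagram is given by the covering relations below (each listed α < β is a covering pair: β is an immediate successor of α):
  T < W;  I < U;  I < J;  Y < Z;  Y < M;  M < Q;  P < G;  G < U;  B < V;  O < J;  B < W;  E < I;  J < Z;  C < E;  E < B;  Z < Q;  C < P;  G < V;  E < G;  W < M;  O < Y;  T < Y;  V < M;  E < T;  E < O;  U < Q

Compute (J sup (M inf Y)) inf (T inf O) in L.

M ∧ Y = Y
J ∨ Y = Z
T ∧ O = E
Z ∧ E = E

E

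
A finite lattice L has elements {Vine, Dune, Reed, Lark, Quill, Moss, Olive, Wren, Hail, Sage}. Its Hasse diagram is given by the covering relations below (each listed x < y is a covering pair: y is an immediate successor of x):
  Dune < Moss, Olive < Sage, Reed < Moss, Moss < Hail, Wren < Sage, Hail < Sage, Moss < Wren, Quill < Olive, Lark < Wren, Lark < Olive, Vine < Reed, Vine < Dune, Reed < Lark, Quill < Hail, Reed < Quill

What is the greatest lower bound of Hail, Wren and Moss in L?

Common lower bounds of {Hail, Wren, Moss}: Dune, Moss, Reed, Vine.
The greatest among these is Moss.

Moss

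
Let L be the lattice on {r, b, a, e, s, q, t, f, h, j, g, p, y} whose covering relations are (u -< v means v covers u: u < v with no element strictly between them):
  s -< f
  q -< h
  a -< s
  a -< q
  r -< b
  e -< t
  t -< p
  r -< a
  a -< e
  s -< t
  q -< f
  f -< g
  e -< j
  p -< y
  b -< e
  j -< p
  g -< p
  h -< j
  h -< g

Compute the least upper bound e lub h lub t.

Common upper bounds of {e, h, t}: p, y.
The least among these is p.

p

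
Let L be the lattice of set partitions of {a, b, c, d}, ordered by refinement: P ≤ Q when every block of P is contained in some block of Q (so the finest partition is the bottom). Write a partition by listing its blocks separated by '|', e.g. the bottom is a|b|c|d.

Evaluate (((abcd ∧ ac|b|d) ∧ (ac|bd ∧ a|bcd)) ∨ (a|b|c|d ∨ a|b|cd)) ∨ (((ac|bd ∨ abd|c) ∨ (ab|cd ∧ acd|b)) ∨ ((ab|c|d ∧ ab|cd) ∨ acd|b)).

abcd ∧ ac|b|d = ac|b|d
ac|bd ∧ a|bcd = a|bd|c
ac|b|d ∧ a|bd|c = a|b|c|d
a|b|c|d ∨ a|b|cd = a|b|cd
a|b|c|d ∨ a|b|cd = a|b|cd
ac|bd ∨ abd|c = abcd
ab|cd ∧ acd|b = a|b|cd
abcd ∨ a|b|cd = abcd
ab|c|d ∧ ab|cd = ab|c|d
ab|c|d ∨ acd|b = abcd
abcd ∨ abcd = abcd
a|b|cd ∨ abcd = abcd

abcd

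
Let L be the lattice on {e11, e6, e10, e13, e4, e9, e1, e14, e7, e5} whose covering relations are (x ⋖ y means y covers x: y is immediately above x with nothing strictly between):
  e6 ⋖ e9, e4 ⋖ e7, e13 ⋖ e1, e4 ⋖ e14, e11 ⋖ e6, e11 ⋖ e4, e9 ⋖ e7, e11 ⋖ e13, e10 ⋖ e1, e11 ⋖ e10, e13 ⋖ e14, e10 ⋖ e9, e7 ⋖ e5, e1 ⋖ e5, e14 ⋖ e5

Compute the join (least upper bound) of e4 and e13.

Common upper bounds of {e4, e13}: e14, e5.
The least among these is e14.

e14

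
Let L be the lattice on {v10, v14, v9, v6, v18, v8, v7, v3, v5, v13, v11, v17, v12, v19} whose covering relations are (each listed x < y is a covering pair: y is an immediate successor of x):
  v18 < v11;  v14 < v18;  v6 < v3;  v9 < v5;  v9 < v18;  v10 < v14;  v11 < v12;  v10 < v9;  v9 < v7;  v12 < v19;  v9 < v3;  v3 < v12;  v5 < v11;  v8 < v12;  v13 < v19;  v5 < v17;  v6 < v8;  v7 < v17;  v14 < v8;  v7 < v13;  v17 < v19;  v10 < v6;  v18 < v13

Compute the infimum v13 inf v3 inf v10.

Common lower bounds of {v13, v3, v10}: v10.
The greatest among these is v10.

v10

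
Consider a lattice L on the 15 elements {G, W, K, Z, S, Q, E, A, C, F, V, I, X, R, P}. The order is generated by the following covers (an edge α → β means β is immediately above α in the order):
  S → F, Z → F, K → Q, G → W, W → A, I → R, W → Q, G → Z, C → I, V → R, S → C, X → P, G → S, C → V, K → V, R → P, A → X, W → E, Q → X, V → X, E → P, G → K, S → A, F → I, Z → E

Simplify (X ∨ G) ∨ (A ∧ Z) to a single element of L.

X ∨ G = X
A ∧ Z = G
X ∨ G = X

X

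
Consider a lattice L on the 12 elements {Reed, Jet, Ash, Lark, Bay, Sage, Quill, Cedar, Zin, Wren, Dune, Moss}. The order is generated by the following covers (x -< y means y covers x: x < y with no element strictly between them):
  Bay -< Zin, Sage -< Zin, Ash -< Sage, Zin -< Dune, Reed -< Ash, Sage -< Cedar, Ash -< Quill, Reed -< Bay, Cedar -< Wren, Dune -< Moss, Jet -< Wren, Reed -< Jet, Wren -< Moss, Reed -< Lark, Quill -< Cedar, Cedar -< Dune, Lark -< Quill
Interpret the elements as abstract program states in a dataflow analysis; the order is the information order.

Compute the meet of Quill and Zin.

Common lower bounds of {Quill, Zin}: Ash, Reed.
The greatest among these is Ash.

Ash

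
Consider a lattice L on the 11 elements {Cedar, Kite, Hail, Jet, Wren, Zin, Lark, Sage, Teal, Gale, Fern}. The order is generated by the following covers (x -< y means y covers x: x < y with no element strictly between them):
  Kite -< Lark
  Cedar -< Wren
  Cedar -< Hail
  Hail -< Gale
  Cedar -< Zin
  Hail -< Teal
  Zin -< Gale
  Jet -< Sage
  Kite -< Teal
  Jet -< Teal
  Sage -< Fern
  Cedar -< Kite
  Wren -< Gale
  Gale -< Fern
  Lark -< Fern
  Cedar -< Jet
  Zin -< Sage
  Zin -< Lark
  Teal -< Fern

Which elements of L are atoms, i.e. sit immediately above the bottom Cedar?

The atoms are exactly the elements that cover Cedar: Hail, Jet, Kite, Wren, Zin.

Hail, Jet, Kite, Wren, Zin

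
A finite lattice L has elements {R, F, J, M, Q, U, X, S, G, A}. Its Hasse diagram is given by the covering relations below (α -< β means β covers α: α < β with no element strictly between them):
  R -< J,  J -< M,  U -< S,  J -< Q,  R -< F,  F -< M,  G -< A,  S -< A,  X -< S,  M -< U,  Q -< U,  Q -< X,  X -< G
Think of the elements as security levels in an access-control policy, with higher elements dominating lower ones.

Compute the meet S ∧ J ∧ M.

Common lower bounds of {S, J, M}: J, R.
The greatest among these is J.

J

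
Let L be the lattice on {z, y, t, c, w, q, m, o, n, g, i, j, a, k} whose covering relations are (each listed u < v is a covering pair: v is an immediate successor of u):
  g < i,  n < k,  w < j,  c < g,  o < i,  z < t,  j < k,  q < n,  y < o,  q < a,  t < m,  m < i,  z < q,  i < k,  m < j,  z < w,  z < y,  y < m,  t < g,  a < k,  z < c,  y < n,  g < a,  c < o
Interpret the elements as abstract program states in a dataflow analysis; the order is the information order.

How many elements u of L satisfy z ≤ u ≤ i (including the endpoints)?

The interval [z, i] = {c, g, i, m, o, t, y, z}, which has 8 elements.

8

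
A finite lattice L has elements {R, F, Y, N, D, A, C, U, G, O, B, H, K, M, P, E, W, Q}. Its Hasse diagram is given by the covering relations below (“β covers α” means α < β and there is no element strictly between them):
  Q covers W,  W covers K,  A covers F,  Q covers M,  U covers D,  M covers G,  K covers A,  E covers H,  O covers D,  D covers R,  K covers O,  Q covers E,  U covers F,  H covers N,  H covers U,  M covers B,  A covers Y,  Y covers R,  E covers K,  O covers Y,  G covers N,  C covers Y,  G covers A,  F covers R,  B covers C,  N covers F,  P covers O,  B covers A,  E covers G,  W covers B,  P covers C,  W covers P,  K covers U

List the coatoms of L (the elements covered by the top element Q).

The coatoms are exactly the elements covered by Q: E, M, W.

E, M, W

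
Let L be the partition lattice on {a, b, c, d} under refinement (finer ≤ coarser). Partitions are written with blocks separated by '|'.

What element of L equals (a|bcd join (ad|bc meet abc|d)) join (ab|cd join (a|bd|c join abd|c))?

abcd

ad|bc ∧ abc|d = a|bc|d
a|bcd ∨ a|bc|d = a|bcd
a|bd|c ∨ abd|c = abd|c
ab|cd ∨ abd|c = abcd
a|bcd ∨ abcd = abcd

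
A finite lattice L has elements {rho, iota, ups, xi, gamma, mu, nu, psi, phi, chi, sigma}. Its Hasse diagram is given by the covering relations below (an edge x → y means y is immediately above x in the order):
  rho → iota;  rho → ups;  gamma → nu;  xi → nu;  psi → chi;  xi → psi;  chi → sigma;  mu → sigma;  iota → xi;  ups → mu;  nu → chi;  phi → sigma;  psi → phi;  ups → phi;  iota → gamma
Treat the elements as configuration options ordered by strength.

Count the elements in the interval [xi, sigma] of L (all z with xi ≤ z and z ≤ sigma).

The interval [xi, sigma] = {chi, nu, phi, psi, sigma, xi}, which has 6 elements.

6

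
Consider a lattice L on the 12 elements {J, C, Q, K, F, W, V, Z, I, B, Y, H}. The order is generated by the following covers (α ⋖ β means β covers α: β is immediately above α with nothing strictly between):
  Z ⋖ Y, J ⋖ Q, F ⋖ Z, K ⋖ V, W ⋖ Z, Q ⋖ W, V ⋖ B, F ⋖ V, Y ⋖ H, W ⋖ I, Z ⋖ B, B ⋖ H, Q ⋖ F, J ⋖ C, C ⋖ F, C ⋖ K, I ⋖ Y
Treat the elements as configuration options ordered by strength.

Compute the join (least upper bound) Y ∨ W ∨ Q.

Common upper bounds of {Y, W, Q}: H, Y.
The least among these is Y.

Y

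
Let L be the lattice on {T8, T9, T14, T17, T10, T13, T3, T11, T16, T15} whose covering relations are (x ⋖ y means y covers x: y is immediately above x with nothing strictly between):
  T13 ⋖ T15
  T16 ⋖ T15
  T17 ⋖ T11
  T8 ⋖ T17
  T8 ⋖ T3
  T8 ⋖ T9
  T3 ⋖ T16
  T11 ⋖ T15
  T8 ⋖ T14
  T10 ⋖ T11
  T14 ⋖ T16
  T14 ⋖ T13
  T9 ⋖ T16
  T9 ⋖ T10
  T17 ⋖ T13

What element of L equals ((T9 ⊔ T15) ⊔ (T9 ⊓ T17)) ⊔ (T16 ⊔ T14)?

T9 ∨ T15 = T15
T9 ∧ T17 = T8
T15 ∨ T8 = T15
T16 ∨ T14 = T16
T15 ∨ T16 = T15

T15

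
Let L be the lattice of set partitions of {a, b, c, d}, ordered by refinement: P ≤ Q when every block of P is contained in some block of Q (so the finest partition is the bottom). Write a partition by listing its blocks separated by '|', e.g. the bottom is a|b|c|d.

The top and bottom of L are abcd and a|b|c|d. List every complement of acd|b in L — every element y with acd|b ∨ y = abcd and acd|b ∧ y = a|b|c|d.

ab|c|d, a|bc|d, a|bd|c

Need y with acd|b ∨ y = abcd and acd|b ∧ y = a|b|c|d.
Checking each element gives: ab|c|d, a|bc|d, a|bd|c.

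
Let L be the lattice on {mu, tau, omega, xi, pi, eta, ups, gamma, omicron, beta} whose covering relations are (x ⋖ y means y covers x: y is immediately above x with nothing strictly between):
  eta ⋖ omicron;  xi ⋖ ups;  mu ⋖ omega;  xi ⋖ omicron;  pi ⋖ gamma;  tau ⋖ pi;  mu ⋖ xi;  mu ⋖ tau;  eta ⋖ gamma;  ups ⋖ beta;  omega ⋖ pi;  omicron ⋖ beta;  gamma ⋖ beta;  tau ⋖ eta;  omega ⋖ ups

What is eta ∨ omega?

gamma

Common upper bounds of {eta, omega}: beta, gamma.
The least among these is gamma.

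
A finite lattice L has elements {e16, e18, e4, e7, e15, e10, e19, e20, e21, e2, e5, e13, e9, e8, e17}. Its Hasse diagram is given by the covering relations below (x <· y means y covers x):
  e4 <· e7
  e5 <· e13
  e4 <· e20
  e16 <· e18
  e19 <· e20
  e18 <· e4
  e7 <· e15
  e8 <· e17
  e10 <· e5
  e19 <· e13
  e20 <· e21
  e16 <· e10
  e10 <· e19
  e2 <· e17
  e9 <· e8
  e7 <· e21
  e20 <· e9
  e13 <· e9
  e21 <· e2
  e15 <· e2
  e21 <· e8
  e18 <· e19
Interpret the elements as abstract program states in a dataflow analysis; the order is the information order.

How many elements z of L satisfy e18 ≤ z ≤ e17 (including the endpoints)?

12

The interval [e18, e17] = {e13, e15, e17, e18, e19, e2, e20, e21, e4, e7, e8, e9}, which has 12 elements.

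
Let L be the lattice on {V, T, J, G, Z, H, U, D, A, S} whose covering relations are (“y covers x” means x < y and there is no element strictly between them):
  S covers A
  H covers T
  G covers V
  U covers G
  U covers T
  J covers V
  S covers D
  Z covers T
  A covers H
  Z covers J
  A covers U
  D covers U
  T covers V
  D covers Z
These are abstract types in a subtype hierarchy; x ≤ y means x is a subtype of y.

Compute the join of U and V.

Common upper bounds of {U, V}: A, D, S, U.
The least among these is U.

U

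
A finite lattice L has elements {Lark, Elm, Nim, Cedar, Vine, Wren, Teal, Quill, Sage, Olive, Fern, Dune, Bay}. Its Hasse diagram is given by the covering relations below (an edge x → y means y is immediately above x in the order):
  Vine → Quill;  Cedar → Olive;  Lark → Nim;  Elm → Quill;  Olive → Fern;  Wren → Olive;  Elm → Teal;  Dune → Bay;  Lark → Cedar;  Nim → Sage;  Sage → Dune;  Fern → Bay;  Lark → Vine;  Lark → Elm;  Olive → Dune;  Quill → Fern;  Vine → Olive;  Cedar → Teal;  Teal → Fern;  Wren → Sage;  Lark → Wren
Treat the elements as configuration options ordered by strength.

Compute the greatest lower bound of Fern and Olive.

Olive

Common lower bounds of {Fern, Olive}: Cedar, Lark, Olive, Vine, Wren.
The greatest among these is Olive.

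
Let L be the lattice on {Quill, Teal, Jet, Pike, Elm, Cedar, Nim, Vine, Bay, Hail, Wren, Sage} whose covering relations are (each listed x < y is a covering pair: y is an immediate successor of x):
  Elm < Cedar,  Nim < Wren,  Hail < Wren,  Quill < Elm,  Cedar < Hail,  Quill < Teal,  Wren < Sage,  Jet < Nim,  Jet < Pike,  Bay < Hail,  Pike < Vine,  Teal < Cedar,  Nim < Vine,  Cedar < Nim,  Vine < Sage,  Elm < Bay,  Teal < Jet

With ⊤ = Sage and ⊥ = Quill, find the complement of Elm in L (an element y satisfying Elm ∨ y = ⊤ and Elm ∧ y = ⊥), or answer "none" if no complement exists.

none

For every candidate y, either Elm ∨ y ≠ Sage or Elm ∧ y ≠ Quill; no complement exists.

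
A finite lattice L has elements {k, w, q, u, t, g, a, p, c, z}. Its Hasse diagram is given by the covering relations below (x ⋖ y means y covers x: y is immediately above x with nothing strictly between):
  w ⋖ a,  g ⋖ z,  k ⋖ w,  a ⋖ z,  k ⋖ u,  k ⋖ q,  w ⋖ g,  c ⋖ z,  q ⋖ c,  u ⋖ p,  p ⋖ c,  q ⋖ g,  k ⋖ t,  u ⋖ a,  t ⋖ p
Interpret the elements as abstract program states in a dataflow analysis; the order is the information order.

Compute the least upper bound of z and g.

z

Common upper bounds of {z, g}: z.
The least among these is z.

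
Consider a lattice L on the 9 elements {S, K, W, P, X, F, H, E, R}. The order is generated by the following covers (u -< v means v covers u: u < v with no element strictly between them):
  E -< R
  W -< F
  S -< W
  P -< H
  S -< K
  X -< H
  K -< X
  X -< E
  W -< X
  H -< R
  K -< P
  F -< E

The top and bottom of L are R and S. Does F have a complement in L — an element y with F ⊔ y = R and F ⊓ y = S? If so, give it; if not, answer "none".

Need y with F ∨ y = R and F ∧ y = S.
Checking each element gives: P.

P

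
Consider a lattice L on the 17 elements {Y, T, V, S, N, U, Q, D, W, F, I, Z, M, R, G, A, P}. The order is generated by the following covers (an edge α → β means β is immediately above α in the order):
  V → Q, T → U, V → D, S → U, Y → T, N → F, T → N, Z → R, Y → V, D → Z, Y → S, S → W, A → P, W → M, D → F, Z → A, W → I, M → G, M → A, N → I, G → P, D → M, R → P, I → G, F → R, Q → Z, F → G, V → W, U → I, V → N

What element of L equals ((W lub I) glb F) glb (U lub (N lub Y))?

N

W ∨ I = I
I ∧ F = N
N ∨ Y = N
U ∨ N = I
N ∧ I = N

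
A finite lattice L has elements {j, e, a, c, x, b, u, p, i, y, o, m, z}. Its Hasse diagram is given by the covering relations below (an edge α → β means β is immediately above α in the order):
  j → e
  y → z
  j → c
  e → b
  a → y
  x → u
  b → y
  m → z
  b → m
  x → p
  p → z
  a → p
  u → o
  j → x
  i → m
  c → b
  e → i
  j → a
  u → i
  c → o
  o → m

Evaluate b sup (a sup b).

y

a ∨ b = y
b ∨ y = y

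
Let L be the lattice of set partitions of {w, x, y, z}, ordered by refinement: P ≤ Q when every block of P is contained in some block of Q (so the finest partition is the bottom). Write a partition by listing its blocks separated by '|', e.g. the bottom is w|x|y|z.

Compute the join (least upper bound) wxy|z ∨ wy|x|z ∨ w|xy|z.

The join of wxy|z, wy|x|z, w|xy|z merges any blocks that overlap across the partitions, giving wxy|z.

wxy|z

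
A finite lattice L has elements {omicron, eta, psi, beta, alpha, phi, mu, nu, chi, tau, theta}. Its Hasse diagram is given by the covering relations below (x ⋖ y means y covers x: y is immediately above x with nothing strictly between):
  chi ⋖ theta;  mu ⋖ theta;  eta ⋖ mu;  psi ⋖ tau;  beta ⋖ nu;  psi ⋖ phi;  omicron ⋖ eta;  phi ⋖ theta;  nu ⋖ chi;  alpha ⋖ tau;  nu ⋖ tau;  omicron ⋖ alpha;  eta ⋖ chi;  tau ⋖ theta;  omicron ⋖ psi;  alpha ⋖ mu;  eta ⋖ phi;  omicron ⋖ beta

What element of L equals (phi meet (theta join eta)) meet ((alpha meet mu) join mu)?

theta ∨ eta = theta
phi ∧ theta = phi
alpha ∧ mu = alpha
alpha ∨ mu = mu
phi ∧ mu = eta

eta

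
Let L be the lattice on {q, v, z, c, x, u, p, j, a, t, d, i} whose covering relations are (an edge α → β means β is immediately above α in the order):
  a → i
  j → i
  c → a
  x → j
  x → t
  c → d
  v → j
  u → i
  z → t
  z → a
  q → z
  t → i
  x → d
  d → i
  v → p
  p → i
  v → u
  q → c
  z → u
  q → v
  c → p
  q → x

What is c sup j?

Common upper bounds of {c, j}: i.
The least among these is i.

i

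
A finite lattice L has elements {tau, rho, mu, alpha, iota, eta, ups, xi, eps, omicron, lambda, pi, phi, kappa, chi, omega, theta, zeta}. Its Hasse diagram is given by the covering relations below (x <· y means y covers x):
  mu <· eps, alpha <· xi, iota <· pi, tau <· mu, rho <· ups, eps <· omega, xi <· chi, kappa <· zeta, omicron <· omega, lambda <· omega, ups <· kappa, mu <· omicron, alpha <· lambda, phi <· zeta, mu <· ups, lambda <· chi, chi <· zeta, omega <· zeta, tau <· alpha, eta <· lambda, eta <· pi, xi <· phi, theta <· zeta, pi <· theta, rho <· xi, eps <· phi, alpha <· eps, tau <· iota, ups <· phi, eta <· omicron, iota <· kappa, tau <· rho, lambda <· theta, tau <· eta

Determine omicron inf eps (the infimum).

mu

Common lower bounds of {omicron, eps}: mu, tau.
The greatest among these is mu.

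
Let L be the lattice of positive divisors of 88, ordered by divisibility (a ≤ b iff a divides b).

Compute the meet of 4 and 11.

1

Common lower bounds of {4, 11}: 1.
The greatest among these is 1.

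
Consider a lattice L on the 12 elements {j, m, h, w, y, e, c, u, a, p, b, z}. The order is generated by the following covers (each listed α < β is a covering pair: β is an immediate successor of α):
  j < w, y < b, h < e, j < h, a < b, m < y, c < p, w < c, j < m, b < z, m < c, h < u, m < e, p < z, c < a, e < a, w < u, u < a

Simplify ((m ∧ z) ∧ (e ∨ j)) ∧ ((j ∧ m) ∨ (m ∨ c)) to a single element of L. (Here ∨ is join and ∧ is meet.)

m

m ∧ z = m
e ∨ j = e
m ∧ e = m
j ∧ m = j
m ∨ c = c
j ∨ c = c
m ∧ c = m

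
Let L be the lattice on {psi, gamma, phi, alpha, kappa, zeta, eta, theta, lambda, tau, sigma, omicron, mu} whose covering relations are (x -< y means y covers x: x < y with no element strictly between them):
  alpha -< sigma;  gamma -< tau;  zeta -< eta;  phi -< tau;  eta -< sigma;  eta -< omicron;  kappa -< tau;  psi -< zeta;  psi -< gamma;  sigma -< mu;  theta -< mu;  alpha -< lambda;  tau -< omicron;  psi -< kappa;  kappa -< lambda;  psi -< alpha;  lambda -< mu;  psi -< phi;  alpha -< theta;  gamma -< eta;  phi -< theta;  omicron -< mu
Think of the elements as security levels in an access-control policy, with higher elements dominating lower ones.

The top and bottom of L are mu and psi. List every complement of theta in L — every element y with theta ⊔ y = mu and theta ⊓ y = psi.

eta, gamma, kappa, zeta

Need y with theta ∨ y = mu and theta ∧ y = psi.
Checking each element gives: eta, gamma, kappa, zeta.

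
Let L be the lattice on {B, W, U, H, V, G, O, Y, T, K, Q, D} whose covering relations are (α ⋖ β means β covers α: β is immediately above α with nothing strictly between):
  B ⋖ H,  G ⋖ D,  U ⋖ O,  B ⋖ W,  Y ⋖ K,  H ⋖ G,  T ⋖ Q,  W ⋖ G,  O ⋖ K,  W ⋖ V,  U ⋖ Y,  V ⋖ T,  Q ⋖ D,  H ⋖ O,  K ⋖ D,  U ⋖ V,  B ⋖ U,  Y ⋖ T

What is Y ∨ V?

Common upper bounds of {Y, V}: D, Q, T.
The least among these is T.

T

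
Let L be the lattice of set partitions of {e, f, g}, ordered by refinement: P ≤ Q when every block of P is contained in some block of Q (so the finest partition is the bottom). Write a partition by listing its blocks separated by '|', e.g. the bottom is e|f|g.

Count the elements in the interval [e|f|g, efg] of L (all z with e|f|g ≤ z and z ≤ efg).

The interval [e|f|g, efg] = {efg, ef|g, eg|f, e|fg, e|f|g}, which has 5 elements.

5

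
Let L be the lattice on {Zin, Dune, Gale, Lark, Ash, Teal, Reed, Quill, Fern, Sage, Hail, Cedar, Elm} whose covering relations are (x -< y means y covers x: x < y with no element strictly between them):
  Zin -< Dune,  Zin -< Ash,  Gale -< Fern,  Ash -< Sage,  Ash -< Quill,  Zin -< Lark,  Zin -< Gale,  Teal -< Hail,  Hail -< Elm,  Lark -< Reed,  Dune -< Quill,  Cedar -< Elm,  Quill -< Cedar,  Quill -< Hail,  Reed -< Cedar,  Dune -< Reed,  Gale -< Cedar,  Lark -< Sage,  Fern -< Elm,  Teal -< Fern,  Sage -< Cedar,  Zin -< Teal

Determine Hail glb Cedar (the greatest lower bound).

Quill

Common lower bounds of {Hail, Cedar}: Ash, Dune, Quill, Zin.
The greatest among these is Quill.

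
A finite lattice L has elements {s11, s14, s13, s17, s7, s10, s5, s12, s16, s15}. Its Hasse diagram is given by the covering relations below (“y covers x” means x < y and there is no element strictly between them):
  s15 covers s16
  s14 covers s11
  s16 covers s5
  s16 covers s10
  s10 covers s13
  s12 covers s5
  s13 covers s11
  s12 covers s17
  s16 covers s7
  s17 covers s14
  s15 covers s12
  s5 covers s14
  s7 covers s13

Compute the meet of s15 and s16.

Common lower bounds of {s15, s16}: s10, s11, s13, s14, s16, s5, s7.
The greatest among these is s16.

s16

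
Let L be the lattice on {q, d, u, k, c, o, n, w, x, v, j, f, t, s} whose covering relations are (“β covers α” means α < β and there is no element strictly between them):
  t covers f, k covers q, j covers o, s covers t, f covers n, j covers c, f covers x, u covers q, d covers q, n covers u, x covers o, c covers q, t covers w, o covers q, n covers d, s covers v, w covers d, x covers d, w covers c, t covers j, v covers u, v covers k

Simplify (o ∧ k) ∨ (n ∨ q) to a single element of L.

o ∧ k = q
n ∨ q = n
q ∨ n = n

n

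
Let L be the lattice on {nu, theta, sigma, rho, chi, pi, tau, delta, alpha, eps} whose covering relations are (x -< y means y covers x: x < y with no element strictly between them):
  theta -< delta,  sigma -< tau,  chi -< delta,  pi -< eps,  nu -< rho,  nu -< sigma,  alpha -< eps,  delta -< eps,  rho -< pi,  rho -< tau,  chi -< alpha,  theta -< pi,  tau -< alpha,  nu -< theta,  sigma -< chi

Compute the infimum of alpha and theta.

nu

Common lower bounds of {alpha, theta}: nu.
The greatest among these is nu.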